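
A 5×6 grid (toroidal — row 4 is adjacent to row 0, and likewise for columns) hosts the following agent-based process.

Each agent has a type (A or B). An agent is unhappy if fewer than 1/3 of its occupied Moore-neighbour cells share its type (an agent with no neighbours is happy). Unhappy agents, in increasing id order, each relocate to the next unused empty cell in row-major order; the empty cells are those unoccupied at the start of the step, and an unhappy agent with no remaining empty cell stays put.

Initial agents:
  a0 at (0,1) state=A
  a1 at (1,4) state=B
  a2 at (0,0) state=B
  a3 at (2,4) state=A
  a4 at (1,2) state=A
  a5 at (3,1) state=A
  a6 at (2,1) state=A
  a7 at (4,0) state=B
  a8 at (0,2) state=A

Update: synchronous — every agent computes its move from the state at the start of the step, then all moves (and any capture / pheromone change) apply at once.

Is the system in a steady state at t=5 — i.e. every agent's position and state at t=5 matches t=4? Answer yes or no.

t=1: a0@(0,1):A a1@(0,3):B a2@(0,0):B a3@(0,4):A a4@(1,2):A a5@(3,1):A a6@(2,1):A a7@(4,0):B a8@(0,2):A
t=2: a0@(0,1):A a1@(0,5):B a2@(0,0):B a3@(1,0):A a4@(1,2):A a5@(3,1):A a6@(2,1):A a7@(4,0):B a8@(0,2):A
t=3: (unchanged — steady state)

yes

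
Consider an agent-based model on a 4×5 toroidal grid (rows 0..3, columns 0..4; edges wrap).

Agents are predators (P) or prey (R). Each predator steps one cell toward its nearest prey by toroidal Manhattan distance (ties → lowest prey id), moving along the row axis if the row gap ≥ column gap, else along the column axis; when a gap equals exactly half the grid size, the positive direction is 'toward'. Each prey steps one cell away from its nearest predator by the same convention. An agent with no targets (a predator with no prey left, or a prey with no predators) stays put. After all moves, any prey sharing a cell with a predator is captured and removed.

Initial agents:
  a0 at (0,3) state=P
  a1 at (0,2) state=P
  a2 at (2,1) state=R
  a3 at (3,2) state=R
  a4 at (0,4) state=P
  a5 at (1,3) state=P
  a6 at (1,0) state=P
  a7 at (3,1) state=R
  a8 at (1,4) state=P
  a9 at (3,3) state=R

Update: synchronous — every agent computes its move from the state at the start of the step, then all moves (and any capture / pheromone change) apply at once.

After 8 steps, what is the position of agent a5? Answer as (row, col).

(1, 2)

t=1: a0@(3,3):P a1@(3,2):P a2@(3,1):R a3@(2,2):R a4@(3,4):P a5@(2,3):P a6@(2,0):P a7@(2,1):R a8@(1,0):P
t=2: a0@(3,2):P a1@(3,1):P a3@(1,2):R a4@(3,0):P a5@(2,2):P a6@(2,1):P a8@(2,0):P
t=3: a0@(0,2):P a1@(0,1):P a4@(0,0):P a5@(1,2):P a6@(1,1):P a8@(2,1):P
t=4: (unchanged — steady state)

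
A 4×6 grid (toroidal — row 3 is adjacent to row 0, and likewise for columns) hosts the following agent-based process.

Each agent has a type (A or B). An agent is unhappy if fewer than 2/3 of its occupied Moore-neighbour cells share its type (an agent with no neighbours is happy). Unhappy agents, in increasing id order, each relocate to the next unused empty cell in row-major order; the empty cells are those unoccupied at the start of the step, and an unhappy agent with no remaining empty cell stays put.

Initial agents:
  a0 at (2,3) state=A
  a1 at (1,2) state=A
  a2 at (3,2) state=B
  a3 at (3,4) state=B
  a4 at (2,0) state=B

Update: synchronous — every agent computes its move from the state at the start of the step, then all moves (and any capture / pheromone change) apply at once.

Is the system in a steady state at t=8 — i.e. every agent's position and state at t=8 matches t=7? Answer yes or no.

no

t=1: a0@(0,0):A a1@(1,2):A a2@(0,1):B a3@(0,2):B a4@(2,0):B
t=2: a0@(0,3):A a1@(0,4):A a2@(0,5):B a3@(1,0):B a4@(2,0):B
t=3: a0@(0,3):A a1@(0,0):A a2@(0,1):B a3@(1,0):B a4@(2,0):B
t=4: a0@(0,3):A a1@(0,2):A a2@(0,4):B a3@(1,0):B a4@(2,0):B
t=5: a0@(0,0):A a1@(0,2):A a2@(0,1):B a3@(1,0):B a4@(2,0):B
t=6: a0@(0,3):A a1@(0,4):A a2@(0,5):B a3@(1,0):B a4@(2,0):B
t=7: a0@(0,3):A a1@(0,0):A a2@(0,1):B a3@(1,0):B a4@(2,0):B
t=8: a0@(0,3):A a1@(0,2):A a2@(0,4):B a3@(1,0):B a4@(2,0):B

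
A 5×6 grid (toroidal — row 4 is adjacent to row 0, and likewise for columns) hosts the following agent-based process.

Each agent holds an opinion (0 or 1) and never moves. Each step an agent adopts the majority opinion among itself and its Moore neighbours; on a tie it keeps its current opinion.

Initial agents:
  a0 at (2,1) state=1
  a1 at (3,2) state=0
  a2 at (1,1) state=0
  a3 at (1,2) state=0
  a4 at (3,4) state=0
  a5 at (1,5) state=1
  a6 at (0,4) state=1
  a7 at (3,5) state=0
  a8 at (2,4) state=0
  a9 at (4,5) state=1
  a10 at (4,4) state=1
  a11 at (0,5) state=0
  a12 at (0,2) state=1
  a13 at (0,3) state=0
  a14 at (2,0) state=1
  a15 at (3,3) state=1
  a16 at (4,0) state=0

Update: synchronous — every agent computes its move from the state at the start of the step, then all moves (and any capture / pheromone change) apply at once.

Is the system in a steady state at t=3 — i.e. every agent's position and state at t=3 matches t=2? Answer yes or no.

t=1: a0@(2,1):0 a1@(3,2):1 a2@(1,1):1 a3@(1,2):0 a4@(3,4):0 a5@(1,5):1 a6@(0,4):1 a7@(3,5):0 a8@(2,4):0 a9@(4,5):0 a10@(4,4):1 a11@(0,5):1 a12@(0,2):0 a13@(0,3):1 a14@(2,0):1 a15@(3,3):0 a16@(4,0):0
t=2: a0@(2,1):1 a1@(3,2):0 a2@(1,1):0 a3@(1,2):0 a4@(3,4):0 a5@(1,5):1 a6@(0,4):1 a7@(3,5):0 a8@(2,4):0 a9@(4,5):0 a10@(4,4):1 a11@(0,5):1 a12@(0,2):0 a13@(0,3):1 a14@(2,0):1 a15@(3,3):0 a16@(4,0):0
t=3: a0@(2,1):0 a1@(3,2):0 a2@(1,1):0 a3@(1,2):0 a4@(3,4):0 a5@(1,5):1 a6@(0,4):1 a7@(3,5):0 a8@(2,4):0 a9@(4,5):0 a10@(4,4):1 a11@(0,5):1 a12@(0,2):0 a13@(0,3):1 a14@(2,0):1 a15@(3,3):0 a16@(4,0):0

no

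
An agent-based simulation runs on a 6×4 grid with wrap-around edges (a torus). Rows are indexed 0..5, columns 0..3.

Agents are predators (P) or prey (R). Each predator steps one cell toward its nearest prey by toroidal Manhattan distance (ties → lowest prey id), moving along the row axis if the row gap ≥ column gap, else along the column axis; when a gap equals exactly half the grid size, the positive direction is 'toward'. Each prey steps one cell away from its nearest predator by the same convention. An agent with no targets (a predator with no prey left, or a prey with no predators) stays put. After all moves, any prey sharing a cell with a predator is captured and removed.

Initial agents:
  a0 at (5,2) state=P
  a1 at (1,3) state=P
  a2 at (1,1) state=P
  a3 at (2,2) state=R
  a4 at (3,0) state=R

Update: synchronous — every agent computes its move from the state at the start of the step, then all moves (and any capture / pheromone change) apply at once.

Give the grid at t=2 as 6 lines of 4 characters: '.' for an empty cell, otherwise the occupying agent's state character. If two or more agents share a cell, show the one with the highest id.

....
..P.
....
.P.P
..R.
R...

t=1: a0@(0,2):P a1@(2,3):P a2@(2,1):P a3@(3,2):R a4@(4,0):R
t=2: a0@(1,2):P a1@(3,3):P a2@(3,1):P a3@(4,2):R a4@(5,0):R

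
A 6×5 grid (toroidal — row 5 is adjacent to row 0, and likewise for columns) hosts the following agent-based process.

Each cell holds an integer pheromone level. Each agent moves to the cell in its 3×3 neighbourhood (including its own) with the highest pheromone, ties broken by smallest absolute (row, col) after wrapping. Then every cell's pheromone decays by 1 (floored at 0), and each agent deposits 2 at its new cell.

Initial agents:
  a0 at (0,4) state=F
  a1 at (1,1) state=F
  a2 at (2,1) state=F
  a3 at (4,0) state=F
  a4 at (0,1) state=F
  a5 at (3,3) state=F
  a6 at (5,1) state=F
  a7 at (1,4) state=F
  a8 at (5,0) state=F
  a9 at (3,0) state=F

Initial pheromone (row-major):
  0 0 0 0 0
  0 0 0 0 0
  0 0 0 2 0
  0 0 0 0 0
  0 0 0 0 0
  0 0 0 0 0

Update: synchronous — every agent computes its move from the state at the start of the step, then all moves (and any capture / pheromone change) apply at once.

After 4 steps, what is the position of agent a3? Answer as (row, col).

t=1: a0@(0,0) a1@(0,0) a2@(1,0) a3@(3,0) a4@(0,0) a5@(2,3) a6@(0,0) a7@(2,3) a8@(0,0) a9@(2,0) | pheromone: 10 0 0 0 0 / 2 0 0 0 0 / 2 0 0 5 0 / 2 0 0 0 0 / 0 0 0 0 0 / 0 0 0 0 0
t=2: a0@(0,0) a1@(0,0) a2@(0,0) a3@(2,0) a4@(0,0) a5@(2,3) a6@(0,0) a7@(2,3) a8@(0,0) a9@(1,0) | pheromone: 21 0 0 0 0 / 3 0 0 0 0 / 3 0 0 8 0 / 1 0 0 0 0 / 0 0 0 0 0 / 0 0 0 0 0
t=3: a0@(0,0) a1@(0,0) a2@(0,0) a3@(1,0) a4@(0,0) a5@(2,3) a6@(0,0) a7@(2,3) a8@(0,0) a9@(0,0) | pheromone: 34 0 0 0 0 / 4 0 0 0 0 / 2 0 0 11 0 / 0 0 0 0 0 / 0 0 0 0 0 / 0 0 0 0 0
t=4: a0@(0,0) a1@(0,0) a2@(0,0) a3@(0,0) a4@(0,0) a5@(2,3) a6@(0,0) a7@(2,3) a8@(0,0) a9@(0,0) | pheromone: 49 0 0 0 0 / 3 0 0 0 0 / 1 0 0 14 0 / 0 0 0 0 0 / 0 0 0 0 0 / 0 0 0 0 0

(0, 0)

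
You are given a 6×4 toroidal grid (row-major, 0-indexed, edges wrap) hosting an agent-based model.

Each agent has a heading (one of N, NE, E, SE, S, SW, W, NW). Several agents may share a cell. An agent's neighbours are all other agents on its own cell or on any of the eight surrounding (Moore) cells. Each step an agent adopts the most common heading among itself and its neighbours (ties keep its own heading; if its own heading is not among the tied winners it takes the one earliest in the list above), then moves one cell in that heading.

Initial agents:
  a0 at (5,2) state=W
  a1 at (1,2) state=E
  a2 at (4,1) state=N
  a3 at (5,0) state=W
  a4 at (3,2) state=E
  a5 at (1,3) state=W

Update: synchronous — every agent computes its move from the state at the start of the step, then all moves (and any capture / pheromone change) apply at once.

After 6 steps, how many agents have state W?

4

t=1: a0@(5,1):W a1@(1,3):E a2@(4,0):W a3@(5,3):W a4@(3,3):E a5@(1,2):W
t=2: a0@(5,0):W a1@(1,0):E a2@(4,3):W a3@(5,2):W a4@(3,0):E a5@(1,1):W
t=3: a0@(5,3):W a1@(1,1):E a2@(4,2):W a3@(5,1):W a4@(3,1):E a5@(1,0):W
t=4: a0@(5,2):W a1@(1,2):E a2@(4,1):W a3@(5,0):W a4@(3,2):E a5@(1,3):W
t=5: a0@(5,1):W a1@(1,3):E a2@(4,0):W a3@(5,3):W a4@(3,3):E a5@(1,2):W
t=6: a0@(5,0):W a1@(1,0):E a2@(4,3):W a3@(5,2):W a4@(3,0):E a5@(1,1):W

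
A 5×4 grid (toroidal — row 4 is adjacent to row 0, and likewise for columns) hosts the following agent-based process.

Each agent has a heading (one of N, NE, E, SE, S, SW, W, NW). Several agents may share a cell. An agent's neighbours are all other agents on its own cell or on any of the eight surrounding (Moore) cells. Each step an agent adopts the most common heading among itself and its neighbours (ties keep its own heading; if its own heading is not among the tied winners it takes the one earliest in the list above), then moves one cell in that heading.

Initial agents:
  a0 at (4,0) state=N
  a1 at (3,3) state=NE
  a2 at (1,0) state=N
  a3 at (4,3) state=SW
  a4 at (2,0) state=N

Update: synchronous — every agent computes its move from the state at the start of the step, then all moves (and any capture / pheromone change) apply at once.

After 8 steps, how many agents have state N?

t=1: a0@(3,0):N a1@(2,3):N a2@(0,0):N a3@(0,2):SW a4@(1,0):N
t=2: a0@(2,0):N a1@(1,3):N a2@(4,0):N a3@(1,1):SW a4@(0,0):N
t=3: a0@(1,0):N a1@(0,3):N a2@(3,0):N a3@(0,1):N a4@(4,0):N
t=4: a0@(0,0):N a1@(4,3):N a2@(2,0):N a3@(4,1):N a4@(3,0):N
t=5: a0@(4,0):N a1@(3,3):N a2@(1,0):N a3@(3,1):N a4@(2,0):N
t=6: a0@(3,0):N a1@(2,3):N a2@(0,0):N a3@(2,1):N a4@(1,0):N
t=7: a0@(2,0):N a1@(1,3):N a2@(4,0):N a3@(1,1):N a4@(0,0):N
t=8: a0@(1,0):N a1@(0,3):N a2@(3,0):N a3@(0,1):N a4@(4,0):N

5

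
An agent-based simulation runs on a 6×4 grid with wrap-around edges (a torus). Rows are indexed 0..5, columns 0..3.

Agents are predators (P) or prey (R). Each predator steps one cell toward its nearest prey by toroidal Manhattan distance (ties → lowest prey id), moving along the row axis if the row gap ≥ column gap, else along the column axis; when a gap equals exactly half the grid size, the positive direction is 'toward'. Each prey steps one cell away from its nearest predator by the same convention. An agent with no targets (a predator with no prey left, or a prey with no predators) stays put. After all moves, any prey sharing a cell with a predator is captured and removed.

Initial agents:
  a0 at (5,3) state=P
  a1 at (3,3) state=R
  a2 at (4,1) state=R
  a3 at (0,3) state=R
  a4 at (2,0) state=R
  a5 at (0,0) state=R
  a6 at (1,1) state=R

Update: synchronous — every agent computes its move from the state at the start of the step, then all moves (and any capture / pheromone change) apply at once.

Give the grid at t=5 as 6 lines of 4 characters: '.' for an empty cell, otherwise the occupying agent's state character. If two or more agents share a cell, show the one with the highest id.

RR.R
....
....
....
...P
R..R

t=1: a0@(0,3):P a1@(2,3):R a2@(4,0):R a3@(1,3):R a4@(1,0):R a5@(1,0):R a6@(2,1):R
t=2: a0@(1,3):P a1@(3,3):R a2@(3,0):R a3@(2,3):R a4@(2,0):R a5@(2,0):R a6@(3,1):R
t=3: a0@(2,3):P a1@(4,3):R a2@(4,0):R a3@(3,3):R a4@(3,0):R a5@(3,0):R a6@(4,1):R
t=4: a0@(3,3):P a1@(5,3):R a2@(5,0):R a3@(4,3):R a4@(4,0):R a5@(4,0):R a6@(5,1):R
t=5: a0@(4,3):P a1@(0,3):R a2@(0,0):R a3@(5,3):R a4@(5,0):R a5@(5,0):R a6@(0,1):R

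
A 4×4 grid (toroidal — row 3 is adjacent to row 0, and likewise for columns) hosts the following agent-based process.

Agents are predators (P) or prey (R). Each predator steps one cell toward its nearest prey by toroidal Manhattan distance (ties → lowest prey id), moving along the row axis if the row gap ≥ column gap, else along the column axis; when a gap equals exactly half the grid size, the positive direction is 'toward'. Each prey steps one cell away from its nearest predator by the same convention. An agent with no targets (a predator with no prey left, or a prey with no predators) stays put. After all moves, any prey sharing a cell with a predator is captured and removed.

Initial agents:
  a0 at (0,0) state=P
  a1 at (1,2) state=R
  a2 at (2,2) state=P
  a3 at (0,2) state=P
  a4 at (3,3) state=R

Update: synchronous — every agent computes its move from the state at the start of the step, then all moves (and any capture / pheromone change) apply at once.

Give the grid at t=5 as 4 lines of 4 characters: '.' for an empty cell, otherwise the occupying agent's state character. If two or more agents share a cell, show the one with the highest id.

..R.
..P.
...R
P...

t=1: a0@(3,0):P a1@(0,2):R a2@(1,2):P a3@(1,2):P a4@(2,3):R
t=2: a0@(2,0):P a1@(3,2):R a2@(0,2):P a3@(0,2):P a4@(1,3):R
t=3: a0@(1,0):P a1@(2,2):R a2@(3,2):P a3@(3,2):P a4@(0,3):R
t=4: a0@(0,0):P a1@(1,2):R a2@(2,2):P a3@(2,2):P a4@(3,3):R
t=5: a0@(3,0):P a1@(0,2):R a2@(1,2):P a3@(1,2):P a4@(2,3):R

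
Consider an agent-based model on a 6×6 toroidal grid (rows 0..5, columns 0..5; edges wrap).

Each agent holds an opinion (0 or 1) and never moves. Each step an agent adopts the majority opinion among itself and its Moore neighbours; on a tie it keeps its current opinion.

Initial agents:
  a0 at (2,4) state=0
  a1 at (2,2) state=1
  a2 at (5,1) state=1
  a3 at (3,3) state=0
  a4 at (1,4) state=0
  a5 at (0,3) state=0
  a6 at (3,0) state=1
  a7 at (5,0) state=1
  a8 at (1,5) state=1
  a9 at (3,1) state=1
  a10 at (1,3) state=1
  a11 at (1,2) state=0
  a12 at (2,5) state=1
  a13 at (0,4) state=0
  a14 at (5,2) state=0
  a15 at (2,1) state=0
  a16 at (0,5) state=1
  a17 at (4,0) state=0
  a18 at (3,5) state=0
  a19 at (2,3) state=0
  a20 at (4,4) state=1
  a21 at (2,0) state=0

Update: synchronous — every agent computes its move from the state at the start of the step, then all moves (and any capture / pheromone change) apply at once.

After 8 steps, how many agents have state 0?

19

t=1: a0@(2,4):0 a1@(2,2):0 a2@(5,1):1 a3@(3,3):0 a4@(1,4):0 a5@(0,3):0 a6@(3,0):0 a7@(5,0):1 a8@(1,5):0 a9@(3,1):1 a10@(1,3):0 a11@(1,2):0 a12@(2,5):0 a13@(0,4):0 a14@(5,2):0 a15@(2,1):0 a16@(0,5):1 a17@(4,0):1 a18@(3,5):0 a19@(2,3):0 a20@(4,4):0 a21@(2,0):1
t=2: a0@(2,4):0 a1@(2,2):0 a2@(5,1):1 a3@(3,3):0 a4@(1,4):0 a5@(0,3):0 a6@(3,0):0 a7@(5,0):1 a8@(1,5):0 a9@(3,1):1 a10@(1,3):0 a11@(1,2):0 a12@(2,5):0 a13@(0,4):0 a14@(5,2):0 a15@(2,1):0 a16@(0,5):0 a17@(4,0):1 a18@(3,5):0 a19@(2,3):0 a20@(4,4):0 a21@(2,0):0
t=3: a0@(2,4):0 a1@(2,2):0 a2@(5,1):1 a3@(3,3):0 a4@(1,4):0 a5@(0,3):0 a6@(3,0):0 a7@(5,0):1 a8@(1,5):0 a9@(3,1):0 a10@(1,3):0 a11@(1,2):0 a12@(2,5):0 a13@(0,4):0 a14@(5,2):0 a15@(2,1):0 a16@(0,5):0 a17@(4,0):1 a18@(3,5):0 a19@(2,3):0 a20@(4,4):0 a21@(2,0):0
t=4: (unchanged — steady state)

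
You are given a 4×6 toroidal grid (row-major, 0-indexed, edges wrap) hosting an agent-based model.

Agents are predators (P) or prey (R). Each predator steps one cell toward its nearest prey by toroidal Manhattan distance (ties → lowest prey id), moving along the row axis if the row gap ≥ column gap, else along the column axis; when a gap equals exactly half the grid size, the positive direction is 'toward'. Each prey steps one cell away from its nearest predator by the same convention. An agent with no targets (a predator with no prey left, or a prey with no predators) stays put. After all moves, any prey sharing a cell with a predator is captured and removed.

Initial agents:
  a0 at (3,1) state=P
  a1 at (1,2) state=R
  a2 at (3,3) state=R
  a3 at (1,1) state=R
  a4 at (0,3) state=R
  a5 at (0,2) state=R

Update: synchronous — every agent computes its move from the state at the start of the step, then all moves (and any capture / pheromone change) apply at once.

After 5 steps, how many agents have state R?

t=1: a0@(3,2):P a1@(0,2):R a2@(3,4):R a3@(0,1):R a4@(0,4):R a5@(1,2):R
t=2: a0@(0,2):P a1@(1,2):R a2@(3,5):R a3@(1,1):R a4@(0,5):R
t=3: a0@(1,2):P a1@(2,2):R a2@(3,4):R a3@(2,1):R a4@(0,4):R
t=4: a0@(2,2):P a1@(3,2):R a2@(2,4):R a3@(3,1):R a4@(0,5):R
t=5: a0@(3,2):P a1@(0,2):R a2@(2,5):R a3@(0,1):R a4@(0,4):R

4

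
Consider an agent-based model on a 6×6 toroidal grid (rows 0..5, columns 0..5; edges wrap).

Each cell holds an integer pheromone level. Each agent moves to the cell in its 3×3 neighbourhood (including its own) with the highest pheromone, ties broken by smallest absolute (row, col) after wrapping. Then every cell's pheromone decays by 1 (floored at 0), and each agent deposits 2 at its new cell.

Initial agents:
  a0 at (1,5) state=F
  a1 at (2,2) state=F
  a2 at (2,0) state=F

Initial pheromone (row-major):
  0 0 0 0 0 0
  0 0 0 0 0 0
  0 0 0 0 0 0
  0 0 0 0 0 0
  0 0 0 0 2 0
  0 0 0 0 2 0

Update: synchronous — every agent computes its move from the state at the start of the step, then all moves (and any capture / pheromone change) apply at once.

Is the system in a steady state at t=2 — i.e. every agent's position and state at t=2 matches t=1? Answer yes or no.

t=1: a0@(0,0) a1@(1,1) a2@(1,0) | pheromone: 2 0 0 0 0 0 / 2 2 0 0 0 0 / 0 0 0 0 0 0 / 0 0 0 0 0 0 / 0 0 0 0 1 0 / 0 0 0 0 1 0
t=2: a0@(0,0) a1@(0,0) a2@(0,0) | pheromone: 7 0 0 0 0 0 / 1 1 0 0 0 0 / 0 0 0 0 0 0 / 0 0 0 0 0 0 / 0 0 0 0 0 0 / 0 0 0 0 0 0

no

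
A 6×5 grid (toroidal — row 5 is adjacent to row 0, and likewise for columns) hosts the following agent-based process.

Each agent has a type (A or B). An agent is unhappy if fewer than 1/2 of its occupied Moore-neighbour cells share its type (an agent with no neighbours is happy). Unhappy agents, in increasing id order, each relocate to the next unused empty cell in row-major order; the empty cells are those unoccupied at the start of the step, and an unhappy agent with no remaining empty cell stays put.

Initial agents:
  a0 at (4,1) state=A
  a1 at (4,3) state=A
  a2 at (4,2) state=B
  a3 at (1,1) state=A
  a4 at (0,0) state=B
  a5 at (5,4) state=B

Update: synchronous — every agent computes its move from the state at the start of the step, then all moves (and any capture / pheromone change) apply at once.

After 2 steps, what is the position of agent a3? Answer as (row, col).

(1, 1)

t=1: a0@(0,1):A a1@(0,2):A a2@(0,3):B a3@(0,4):A a4@(0,0):B a5@(5,4):B
t=2: a0@(0,1):A a1@(0,2):A a2@(1,0):B a3@(1,1):A a4@(1,2):B a5@(5,4):B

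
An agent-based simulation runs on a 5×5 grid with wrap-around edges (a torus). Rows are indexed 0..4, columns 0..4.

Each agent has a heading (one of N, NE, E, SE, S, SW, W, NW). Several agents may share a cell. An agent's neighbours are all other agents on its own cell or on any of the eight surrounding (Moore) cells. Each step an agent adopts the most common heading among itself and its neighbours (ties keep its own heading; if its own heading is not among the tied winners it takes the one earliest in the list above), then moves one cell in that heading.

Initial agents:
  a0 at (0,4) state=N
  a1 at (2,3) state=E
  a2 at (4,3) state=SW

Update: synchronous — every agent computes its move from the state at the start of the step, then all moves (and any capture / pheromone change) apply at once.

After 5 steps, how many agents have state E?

1

t=1: a0@(4,4):N a1@(2,4):E a2@(0,2):SW
t=2: a0@(3,4):N a1@(2,0):E a2@(1,1):SW
t=3: a0@(2,4):N a1@(2,1):E a2@(2,0):SW
t=4: a0@(1,4):N a1@(2,2):E a2@(3,4):SW
t=5: a0@(0,4):N a1@(2,3):E a2@(4,3):SW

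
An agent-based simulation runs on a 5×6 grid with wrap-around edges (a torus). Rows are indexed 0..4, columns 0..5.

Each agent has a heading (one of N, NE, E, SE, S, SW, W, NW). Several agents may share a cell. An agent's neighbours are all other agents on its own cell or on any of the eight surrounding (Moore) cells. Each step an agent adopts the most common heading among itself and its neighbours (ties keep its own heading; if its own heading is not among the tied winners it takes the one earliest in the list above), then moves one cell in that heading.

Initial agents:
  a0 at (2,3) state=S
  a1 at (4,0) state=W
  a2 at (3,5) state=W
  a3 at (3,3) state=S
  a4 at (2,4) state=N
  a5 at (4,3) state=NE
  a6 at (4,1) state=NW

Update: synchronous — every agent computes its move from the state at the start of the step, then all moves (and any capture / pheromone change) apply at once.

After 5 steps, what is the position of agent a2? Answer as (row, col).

(2, 4)

t=1: a0@(3,3):S a1@(4,5):W a2@(3,4):W a3@(4,3):S a4@(3,4):S a5@(3,4):NE a6@(3,0):NW
t=2: a0@(4,3):S a1@(4,4):W a2@(4,4):S a3@(0,3):S a4@(4,4):S a5@(4,4):S a6@(2,5):NW
t=3: a0@(0,3):S a1@(0,4):S a2@(0,4):S a3@(1,3):S a4@(0,4):S a5@(0,4):S a6@(1,4):NW
t=4: a0@(1,3):S a1@(1,4):S a2@(1,4):S a3@(2,3):S a4@(1,4):S a5@(1,4):S a6@(2,4):S
t=5: a0@(2,3):S a1@(2,4):S a2@(2,4):S a3@(3,3):S a4@(2,4):S a5@(2,4):S a6@(3,4):S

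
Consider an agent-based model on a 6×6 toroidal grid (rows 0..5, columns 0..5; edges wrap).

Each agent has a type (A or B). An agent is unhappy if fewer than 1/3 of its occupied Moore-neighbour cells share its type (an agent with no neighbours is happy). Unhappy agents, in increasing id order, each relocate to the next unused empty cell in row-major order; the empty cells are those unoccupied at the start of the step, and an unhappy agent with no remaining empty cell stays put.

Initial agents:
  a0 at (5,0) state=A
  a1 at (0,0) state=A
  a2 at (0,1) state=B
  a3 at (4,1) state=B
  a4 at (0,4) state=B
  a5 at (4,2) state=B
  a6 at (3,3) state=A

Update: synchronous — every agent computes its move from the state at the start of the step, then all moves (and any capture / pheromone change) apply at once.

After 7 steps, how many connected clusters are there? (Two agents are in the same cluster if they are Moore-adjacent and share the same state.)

3

t=1: a0@(5,0):A a1@(0,0):A a2@(0,2):B a3@(4,1):B a4@(0,4):B a5@(4,2):B a6@(0,3):A
t=2: a0@(5,0):A a1@(0,0):A a2@(0,1):B a3@(4,1):B a4@(0,5):B a5@(4,2):B a6@(1,0):A
t=3: a0@(0,2):A a1@(0,0):A a2@(0,3):B a3@(4,1):B a4@(0,4):B a5@(4,2):B a6@(1,0):A
t=4: a0@(0,1):A a1@(0,0):A a2@(0,3):B a3@(4,1):B a4@(0,4):B a5@(4,2):B a6@(1,0):A
t=5: (unchanged — steady state)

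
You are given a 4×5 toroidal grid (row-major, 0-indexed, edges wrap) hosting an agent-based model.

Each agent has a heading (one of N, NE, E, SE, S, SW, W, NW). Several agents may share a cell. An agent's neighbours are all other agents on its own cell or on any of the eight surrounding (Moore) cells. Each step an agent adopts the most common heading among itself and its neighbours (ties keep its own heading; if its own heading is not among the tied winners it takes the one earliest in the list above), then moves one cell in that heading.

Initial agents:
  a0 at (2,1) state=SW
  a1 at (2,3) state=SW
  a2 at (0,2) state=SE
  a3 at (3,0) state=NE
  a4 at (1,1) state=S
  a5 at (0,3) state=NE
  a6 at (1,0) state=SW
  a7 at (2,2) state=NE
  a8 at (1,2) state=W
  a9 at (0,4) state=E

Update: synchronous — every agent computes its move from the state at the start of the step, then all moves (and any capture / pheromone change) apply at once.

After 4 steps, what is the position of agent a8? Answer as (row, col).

(1, 2)

t=1: a0@(3,0):SW a1@(3,2):SW a2@(1,3):SE a3@(2,1):NE a4@(2,0):SW a5@(3,4):NE a6@(2,4):SW a7@(3,1):SW a8@(0,3):NE a9@(3,0):NE
t=2: a0@(0,4):SW a1@(0,1):SW a2@(2,4):SE a3@(3,0):SW a4@(3,4):SW a5@(2,0):NE a6@(3,3):SW a7@(0,0):SW a8@(3,4):NE a9@(0,4):SW
t=3: a0@(1,3):SW a1@(1,0):SW a2@(3,3):SW a3@(0,4):SW a4@(0,3):SW a5@(1,1):NE a6@(0,2):SW a7@(1,4):SW a8@(0,3):SW a9@(1,3):SW
t=4: a0@(2,2):SW a1@(2,4):SW a2@(0,2):SW a3@(1,3):SW a4@(1,2):SW a5@(2,0):SW a6@(1,1):SW a7@(2,3):SW a8@(1,2):SW a9@(2,2):SW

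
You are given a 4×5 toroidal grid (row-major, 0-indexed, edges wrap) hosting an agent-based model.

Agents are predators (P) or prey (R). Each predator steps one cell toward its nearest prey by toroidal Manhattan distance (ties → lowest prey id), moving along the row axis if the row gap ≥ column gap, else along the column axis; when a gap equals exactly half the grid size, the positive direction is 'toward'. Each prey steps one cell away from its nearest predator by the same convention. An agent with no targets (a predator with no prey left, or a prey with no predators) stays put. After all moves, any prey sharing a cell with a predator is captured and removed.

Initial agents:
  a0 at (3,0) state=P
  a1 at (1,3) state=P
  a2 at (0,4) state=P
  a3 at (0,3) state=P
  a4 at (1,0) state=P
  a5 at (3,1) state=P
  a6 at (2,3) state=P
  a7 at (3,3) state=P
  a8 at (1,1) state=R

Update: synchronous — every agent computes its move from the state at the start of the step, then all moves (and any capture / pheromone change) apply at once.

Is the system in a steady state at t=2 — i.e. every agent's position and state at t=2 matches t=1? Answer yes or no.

yes

t=1: a0@(0,0):P a1@(1,2):P a2@(0,0):P a3@(0,2):P a4@(1,1):P a5@(0,1):P a6@(2,2):P a7@(0,3):P
t=2: (unchanged — steady state)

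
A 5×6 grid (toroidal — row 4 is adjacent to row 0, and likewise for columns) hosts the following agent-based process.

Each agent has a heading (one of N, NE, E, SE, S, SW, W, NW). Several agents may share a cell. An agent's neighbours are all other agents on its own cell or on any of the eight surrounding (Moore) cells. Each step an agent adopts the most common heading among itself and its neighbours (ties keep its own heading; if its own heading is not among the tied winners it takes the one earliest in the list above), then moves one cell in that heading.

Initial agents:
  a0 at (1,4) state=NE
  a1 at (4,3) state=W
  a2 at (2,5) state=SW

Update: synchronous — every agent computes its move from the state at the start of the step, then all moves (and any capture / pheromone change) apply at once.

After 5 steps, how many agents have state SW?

t=1: a0@(0,5):NE a1@(4,2):W a2@(3,4):SW
t=2: a0@(4,0):NE a1@(4,1):W a2@(4,3):SW
t=3: a0@(3,1):NE a1@(4,0):W a2@(0,2):SW
t=4: a0@(2,2):NE a1@(4,5):W a2@(1,1):SW
t=5: a0@(1,3):NE a1@(4,4):W a2@(2,0):SW

1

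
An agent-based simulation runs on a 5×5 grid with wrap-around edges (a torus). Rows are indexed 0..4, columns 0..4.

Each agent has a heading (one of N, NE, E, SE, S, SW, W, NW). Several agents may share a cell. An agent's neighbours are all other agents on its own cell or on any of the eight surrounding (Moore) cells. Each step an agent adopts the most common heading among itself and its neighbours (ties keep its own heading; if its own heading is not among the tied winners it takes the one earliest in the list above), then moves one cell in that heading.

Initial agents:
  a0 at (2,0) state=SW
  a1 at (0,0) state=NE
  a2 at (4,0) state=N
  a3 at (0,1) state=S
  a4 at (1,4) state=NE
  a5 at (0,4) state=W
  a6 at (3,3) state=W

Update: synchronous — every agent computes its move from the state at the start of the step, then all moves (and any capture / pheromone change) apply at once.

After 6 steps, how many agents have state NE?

7

t=1: a0@(3,4):SW a1@(4,1):NE a2@(3,0):N a3@(1,1):S a4@(0,0):NE a5@(4,0):NE a6@(3,2):W
t=2: a0@(4,3):SW a1@(3,2):NE a2@(2,1):NE a3@(2,1):S a4@(4,1):NE a5@(3,1):NE a6@(3,1):W
t=3: a0@(0,2):SW a1@(2,3):NE a2@(1,2):NE a3@(1,2):NE a4@(3,2):NE a5@(2,2):NE a6@(2,2):NE
t=4: a0@(4,3):NE a1@(1,4):NE a2@(0,3):NE a3@(0,3):NE a4@(2,3):NE a5@(1,3):NE a6@(1,3):NE
t=5: a0@(3,4):NE a1@(0,0):NE a2@(4,4):NE a3@(4,4):NE a4@(1,4):NE a5@(0,4):NE a6@(0,4):NE
t=6: a0@(2,0):NE a1@(4,1):NE a2@(3,0):NE a3@(3,0):NE a4@(0,0):NE a5@(4,0):NE a6@(4,0):NE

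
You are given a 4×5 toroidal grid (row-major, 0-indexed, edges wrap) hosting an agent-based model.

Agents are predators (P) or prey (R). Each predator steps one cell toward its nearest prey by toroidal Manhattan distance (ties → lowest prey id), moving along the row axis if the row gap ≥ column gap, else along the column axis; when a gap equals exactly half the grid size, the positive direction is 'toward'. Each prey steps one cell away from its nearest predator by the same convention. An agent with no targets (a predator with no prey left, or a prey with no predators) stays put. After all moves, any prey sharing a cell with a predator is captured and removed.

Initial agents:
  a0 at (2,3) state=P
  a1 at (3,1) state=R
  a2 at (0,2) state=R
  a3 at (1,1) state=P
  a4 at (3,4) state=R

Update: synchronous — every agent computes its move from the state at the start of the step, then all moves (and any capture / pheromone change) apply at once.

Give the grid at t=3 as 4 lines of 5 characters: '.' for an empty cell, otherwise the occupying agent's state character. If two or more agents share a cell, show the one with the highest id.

.PP.R
.....
.....
.....

t=1: a0@(3,3):P a2@(3,2):R a3@(2,1):P a4@(0,4):R
t=2: a0@(3,2):P a3@(3,1):P a4@(1,4):R
t=3: a0@(0,2):P a3@(0,1):P a4@(0,4):R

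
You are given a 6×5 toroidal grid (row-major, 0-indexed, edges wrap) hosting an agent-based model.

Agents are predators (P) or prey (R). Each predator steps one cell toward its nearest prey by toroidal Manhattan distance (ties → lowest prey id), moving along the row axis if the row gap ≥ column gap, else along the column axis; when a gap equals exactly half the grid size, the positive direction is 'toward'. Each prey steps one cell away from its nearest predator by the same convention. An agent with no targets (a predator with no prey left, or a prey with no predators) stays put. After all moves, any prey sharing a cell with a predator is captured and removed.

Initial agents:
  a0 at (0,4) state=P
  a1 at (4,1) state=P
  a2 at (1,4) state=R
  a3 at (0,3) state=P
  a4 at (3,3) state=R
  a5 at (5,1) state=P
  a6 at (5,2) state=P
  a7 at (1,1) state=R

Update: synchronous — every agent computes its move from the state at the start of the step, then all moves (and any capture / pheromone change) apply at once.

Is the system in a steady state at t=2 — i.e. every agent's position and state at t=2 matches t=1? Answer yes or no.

t=1: a0@(1,4):P a1@(4,2):P a2@(2,4):R a3@(1,3):P a4@(3,4):R a5@(0,1):P a6@(4,2):P a7@(2,1):R
t=2: a0@(2,4):P a1@(4,3):P a2@(3,4):R a3@(2,3):P a4@(4,4):R a5@(1,1):P a6@(4,3):P a7@(3,1):R

no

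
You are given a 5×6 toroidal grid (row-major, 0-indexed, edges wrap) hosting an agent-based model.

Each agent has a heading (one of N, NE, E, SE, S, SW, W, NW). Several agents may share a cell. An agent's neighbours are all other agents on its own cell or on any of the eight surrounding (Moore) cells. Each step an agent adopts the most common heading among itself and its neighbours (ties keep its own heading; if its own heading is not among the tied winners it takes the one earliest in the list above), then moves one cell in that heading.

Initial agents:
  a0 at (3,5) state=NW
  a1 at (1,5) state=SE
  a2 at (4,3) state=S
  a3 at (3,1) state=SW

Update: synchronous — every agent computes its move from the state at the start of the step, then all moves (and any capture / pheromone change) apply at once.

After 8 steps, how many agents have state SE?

t=1: a0@(2,4):NW a1@(2,0):SE a2@(0,3):S a3@(4,0):SW
t=2: a0@(1,3):NW a1@(3,1):SE a2@(1,3):S a3@(0,5):SW
t=3: a0@(0,2):NW a1@(4,2):SE a2@(2,3):S a3@(1,4):SW
t=4: a0@(4,1):NW a1@(0,3):SE a2@(3,3):S a3@(2,3):SW
t=5: a0@(3,0):NW a1@(1,4):SE a2@(4,3):S a3@(3,2):SW
t=6: a0@(2,5):NW a1@(2,5):SE a2@(0,3):S a3@(4,1):SW
t=7: a0@(1,4):NW a1@(3,0):SE a2@(1,3):S a3@(0,0):SW
t=8: a0@(0,3):NW a1@(4,1):SE a2@(2,3):S a3@(1,5):SW

1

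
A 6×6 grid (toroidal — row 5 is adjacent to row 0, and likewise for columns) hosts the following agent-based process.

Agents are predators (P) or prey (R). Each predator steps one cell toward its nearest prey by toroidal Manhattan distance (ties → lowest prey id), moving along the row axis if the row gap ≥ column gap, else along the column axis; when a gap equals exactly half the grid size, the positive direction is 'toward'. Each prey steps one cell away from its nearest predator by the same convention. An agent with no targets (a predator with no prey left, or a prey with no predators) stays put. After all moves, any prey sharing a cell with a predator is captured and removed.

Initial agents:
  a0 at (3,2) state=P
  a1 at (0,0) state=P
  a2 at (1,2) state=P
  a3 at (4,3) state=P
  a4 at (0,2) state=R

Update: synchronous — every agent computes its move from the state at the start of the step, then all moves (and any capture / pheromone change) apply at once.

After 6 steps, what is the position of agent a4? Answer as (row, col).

t=1: a0@(4,2):P a1@(0,1):P a2@(0,2):P a3@(5,3):P a4@(5,2):R
t=2: a0@(5,2):P a1@(5,1):P a2@(5,2):P a3@(5,2):P a4@(0,2):R
t=3: a0@(0,2):P a1@(0,1):P a2@(0,2):P a3@(0,2):P a4@(1,2):R
t=4: a0@(1,2):P a1@(1,1):P a2@(1,2):P a3@(1,2):P a4@(2,2):R
t=5: a0@(2,2):P a1@(2,1):P a2@(2,2):P a3@(2,2):P a4@(3,2):R
t=6: a0@(3,2):P a1@(3,1):P a2@(3,2):P a3@(3,2):P a4@(4,2):R

(4, 2)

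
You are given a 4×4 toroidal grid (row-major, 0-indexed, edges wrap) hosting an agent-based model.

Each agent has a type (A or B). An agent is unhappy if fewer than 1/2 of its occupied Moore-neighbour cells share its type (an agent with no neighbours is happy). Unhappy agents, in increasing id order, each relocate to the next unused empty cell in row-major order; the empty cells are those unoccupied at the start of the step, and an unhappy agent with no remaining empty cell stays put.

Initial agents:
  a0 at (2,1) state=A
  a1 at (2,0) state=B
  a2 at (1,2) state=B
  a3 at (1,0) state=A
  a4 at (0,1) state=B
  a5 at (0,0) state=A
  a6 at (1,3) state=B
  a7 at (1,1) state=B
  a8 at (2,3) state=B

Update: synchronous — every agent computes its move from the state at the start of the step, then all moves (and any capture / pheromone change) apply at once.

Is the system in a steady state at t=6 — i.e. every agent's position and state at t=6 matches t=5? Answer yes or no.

t=1: a0@(0,2):A a1@(2,0):B a2@(1,2):B a3@(0,3):A a4@(0,1):B a5@(2,2):A a6@(1,3):B a7@(1,1):B a8@(2,3):B
t=2: a0@(0,0):A a1@(2,0):B a2@(1,2):B a3@(1,0):A a4@(0,1):B a5@(2,1):A a6@(1,3):B a7@(1,1):B a8@(2,3):B
t=3: a0@(0,2):A a1@(2,0):B a2@(1,2):B a3@(0,3):A a4@(0,1):B a5@(2,2):A a6@(1,3):B a7@(1,1):B a8@(2,3):B
t=4: a0@(0,0):A a1@(2,0):B a2@(1,2):B a3@(1,0):A a4@(0,1):B a5@(2,1):A a6@(1,3):B a7@(1,1):B a8@(2,3):B
t=5: a0@(0,2):A a1@(2,0):B a2@(1,2):B a3@(0,3):A a4@(0,1):B a5@(2,2):A a6@(1,3):B a7@(1,1):B a8@(2,3):B
t=6: a0@(0,0):A a1@(2,0):B a2@(1,2):B a3@(1,0):A a4@(0,1):B a5@(2,1):A a6@(1,3):B a7@(1,1):B a8@(2,3):B

no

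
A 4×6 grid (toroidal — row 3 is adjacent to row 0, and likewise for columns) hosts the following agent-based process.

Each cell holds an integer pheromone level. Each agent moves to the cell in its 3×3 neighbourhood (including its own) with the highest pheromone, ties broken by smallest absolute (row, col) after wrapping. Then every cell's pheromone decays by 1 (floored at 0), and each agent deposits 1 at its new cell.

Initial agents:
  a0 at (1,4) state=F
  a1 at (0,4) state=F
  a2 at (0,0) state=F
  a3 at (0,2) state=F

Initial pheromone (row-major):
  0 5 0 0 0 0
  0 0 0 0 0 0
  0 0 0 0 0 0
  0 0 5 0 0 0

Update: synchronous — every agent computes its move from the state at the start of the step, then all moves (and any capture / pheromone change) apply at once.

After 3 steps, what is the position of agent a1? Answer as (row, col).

(0, 1)

t=1: a0@(0,3) a1@(0,3) a2@(0,1) a3@(0,1) | pheromone: 0 6 0 2 0 0 / 0 0 0 0 0 0 / 0 0 0 0 0 0 / 0 0 4 0 0 0
t=2: a0@(3,2) a1@(3,2) a2@(0,1) a3@(0,1) | pheromone: 0 7 0 1 0 0 / 0 0 0 0 0 0 / 0 0 0 0 0 0 / 0 0 5 0 0 0
t=3: a0@(0,1) a1@(0,1) a2@(0,1) a3@(0,1) | pheromone: 0 10 0 0 0 0 / 0 0 0 0 0 0 / 0 0 0 0 0 0 / 0 0 4 0 0 0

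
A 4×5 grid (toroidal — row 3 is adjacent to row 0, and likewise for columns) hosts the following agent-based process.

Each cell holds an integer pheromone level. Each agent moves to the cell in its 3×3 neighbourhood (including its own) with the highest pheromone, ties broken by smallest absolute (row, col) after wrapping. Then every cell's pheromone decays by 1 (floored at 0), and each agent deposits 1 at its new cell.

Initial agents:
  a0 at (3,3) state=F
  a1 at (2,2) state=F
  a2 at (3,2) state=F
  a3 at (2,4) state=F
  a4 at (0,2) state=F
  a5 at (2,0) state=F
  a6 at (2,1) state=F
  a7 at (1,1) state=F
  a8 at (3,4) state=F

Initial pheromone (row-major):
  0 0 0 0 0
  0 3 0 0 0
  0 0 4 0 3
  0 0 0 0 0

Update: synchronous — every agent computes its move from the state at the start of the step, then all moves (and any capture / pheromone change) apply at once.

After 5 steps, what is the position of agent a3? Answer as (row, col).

t=1: a0@(2,2) a1@(2,2) a2@(2,2) a3@(2,4) a4@(1,1) a5@(1,1) a6@(2,2) a7@(2,2) a8@(2,4) | pheromone: 0 0 0 0 0 / 0 4 0 0 0 / 0 0 8 0 4 / 0 0 0 0 0
t=2: a0@(2,2) a1@(2,2) a2@(2,2) a3@(2,4) a4@(2,2) a5@(2,2) a6@(2,2) a7@(2,2) a8@(2,4) | pheromone: 0 0 0 0 0 / 0 3 0 0 0 / 0 0 14 0 5 / 0 0 0 0 0
t=3: a0@(2,2) a1@(2,2) a2@(2,2) a3@(2,4) a4@(2,2) a5@(2,2) a6@(2,2) a7@(2,2) a8@(2,4) | pheromone: 0 0 0 0 0 / 0 2 0 0 0 / 0 0 20 0 6 / 0 0 0 0 0
t=4: a0@(2,2) a1@(2,2) a2@(2,2) a3@(2,4) a4@(2,2) a5@(2,2) a6@(2,2) a7@(2,2) a8@(2,4) | pheromone: 0 0 0 0 0 / 0 1 0 0 0 / 0 0 26 0 7 / 0 0 0 0 0
t=5: a0@(2,2) a1@(2,2) a2@(2,2) a3@(2,4) a4@(2,2) a5@(2,2) a6@(2,2) a7@(2,2) a8@(2,4) | pheromone: 0 0 0 0 0 / 0 0 0 0 0 / 0 0 32 0 8 / 0 0 0 0 0

(2, 4)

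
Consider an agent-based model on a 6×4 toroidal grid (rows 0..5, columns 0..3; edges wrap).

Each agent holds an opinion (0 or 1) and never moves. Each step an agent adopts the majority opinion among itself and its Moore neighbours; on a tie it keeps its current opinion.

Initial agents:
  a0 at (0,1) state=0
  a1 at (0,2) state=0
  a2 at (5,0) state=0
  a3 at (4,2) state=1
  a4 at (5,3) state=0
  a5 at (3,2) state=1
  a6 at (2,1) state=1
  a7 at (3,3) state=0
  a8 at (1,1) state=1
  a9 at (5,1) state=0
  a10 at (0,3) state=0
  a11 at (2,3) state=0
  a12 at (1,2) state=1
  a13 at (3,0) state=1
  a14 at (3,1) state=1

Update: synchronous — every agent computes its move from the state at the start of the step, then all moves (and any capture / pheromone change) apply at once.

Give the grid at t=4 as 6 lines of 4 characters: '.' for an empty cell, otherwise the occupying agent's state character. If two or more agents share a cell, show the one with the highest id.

.000
.00.
.1.1
1111
..1.
00.0

t=1: a0@(0,1):0 a1@(0,2):0 a2@(5,0):0 a3@(4,2):1 a4@(5,3):0 a5@(3,2):1 a6@(2,1):1 a7@(3,3):1 a8@(1,1):1 a9@(5,1):0 a10@(0,3):0 a11@(2,3):1 a12@(1,2):0 a13@(3,0):1 a14@(3,1):1
t=2: a0@(0,1):0 a1@(0,2):0 a2@(5,0):0 a3@(4,2):1 a4@(5,3):0 a5@(3,2):1 a6@(2,1):1 a7@(3,3):1 a8@(1,1):0 a9@(5,1):0 a10@(0,3):0 a11@(2,3):1 a12@(1,2):0 a13@(3,0):1 a14@(3,1):1
t=3: (unchanged — steady state)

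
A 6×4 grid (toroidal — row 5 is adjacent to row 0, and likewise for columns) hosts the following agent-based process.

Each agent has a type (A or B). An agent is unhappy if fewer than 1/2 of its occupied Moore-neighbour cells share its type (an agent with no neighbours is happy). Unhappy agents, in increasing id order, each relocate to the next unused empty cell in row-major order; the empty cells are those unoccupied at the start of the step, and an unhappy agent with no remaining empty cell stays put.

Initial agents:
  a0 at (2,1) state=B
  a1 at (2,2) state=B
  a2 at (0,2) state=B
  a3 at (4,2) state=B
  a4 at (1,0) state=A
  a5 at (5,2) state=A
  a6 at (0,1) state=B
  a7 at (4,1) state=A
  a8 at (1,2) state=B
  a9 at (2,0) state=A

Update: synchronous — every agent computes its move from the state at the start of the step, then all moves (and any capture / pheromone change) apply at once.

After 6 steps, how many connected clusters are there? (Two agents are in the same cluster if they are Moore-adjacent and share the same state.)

3

t=1: a0@(2,1):B a1@(2,2):B a2@(0,2):B a3@(0,0):B a4@(0,3):A a5@(1,1):A a6@(0,1):B a7@(4,1):A a8@(1,2):B a9@(2,0):A
t=2: a0@(2,1):B a1@(2,2):B a2@(0,2):B a3@(1,0):B a4@(1,3):A a5@(2,3):A a6@(0,1):B a7@(4,1):A a8@(1,2):B a9@(2,0):A
t=3: a0@(2,1):B a1@(2,2):B a2@(0,2):B a3@(0,0):B a4@(0,3):A a5@(1,1):A a6@(0,1):B a7@(4,1):A a8@(1,2):B a9@(2,0):A
t=4: a0@(2,1):B a1@(2,2):B a2@(0,2):B a3@(1,0):B a4@(1,3):A a5@(2,3):A a6@(0,1):B a7@(4,1):A a8@(1,2):B a9@(2,0):A
t=5: a0@(2,1):B a1@(2,2):B a2@(0,2):B a3@(0,0):B a4@(0,3):A a5@(1,1):A a6@(0,1):B a7@(4,1):A a8@(1,2):B a9@(2,0):A
t=6: a0@(2,1):B a1@(2,2):B a2@(0,2):B a3@(1,0):B a4@(1,3):A a5@(2,3):A a6@(0,1):B a7@(4,1):A a8@(1,2):B a9@(2,0):A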